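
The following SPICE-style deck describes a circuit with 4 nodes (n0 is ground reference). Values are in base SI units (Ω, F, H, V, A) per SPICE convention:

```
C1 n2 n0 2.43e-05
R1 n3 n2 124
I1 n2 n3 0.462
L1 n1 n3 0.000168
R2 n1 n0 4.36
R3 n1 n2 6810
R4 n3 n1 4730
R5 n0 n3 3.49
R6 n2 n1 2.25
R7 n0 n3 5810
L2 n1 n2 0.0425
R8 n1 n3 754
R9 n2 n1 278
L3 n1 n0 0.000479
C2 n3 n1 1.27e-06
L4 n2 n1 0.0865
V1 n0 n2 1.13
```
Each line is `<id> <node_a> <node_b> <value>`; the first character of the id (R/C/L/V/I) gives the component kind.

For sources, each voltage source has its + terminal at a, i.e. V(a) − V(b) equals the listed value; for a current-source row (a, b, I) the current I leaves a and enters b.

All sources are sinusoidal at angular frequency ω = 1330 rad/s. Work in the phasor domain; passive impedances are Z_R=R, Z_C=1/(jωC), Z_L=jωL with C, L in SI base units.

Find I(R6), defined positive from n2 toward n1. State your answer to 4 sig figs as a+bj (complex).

-0.4955+0.01121j A

Apply KCL at each of the 3 non-ground nodes and solve the resulting linear system.
Node n1: branches {L1, R2, R3, R4, R6, L2, R8, R9, L3, C2, L4} → V_1 = -0.01523-0.02522j
Node n2: branches {C1, R1, I1, R3, R6, L2, R9, L4, V1} → V_2 = -1.130+0.000j
Node n3: branches {R1, I1, L1, R4, R5, R7, R8, C2} → V_3 = -0.01014+0.07667j
Source currents: i(V1)=-0.04599+0.003578j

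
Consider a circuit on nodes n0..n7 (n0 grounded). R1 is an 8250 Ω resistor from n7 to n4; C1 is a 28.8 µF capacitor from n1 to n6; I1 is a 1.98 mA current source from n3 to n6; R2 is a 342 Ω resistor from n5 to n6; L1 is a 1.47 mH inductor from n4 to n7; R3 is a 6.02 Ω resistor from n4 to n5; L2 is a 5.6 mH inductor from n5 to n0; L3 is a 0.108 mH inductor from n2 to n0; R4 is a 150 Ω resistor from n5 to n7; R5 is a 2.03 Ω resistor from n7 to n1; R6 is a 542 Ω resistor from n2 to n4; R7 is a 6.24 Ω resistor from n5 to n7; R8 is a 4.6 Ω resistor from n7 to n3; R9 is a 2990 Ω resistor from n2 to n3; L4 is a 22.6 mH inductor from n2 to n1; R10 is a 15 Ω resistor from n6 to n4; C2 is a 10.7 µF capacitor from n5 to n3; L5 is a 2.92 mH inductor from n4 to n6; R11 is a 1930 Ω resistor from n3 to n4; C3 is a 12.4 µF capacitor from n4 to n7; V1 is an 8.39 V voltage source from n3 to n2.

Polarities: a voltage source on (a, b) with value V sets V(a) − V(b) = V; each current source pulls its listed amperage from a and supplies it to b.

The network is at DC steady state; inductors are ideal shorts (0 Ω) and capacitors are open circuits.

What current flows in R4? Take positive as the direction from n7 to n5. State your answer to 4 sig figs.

Element admittances at DC:
  Y(R1) = 0.0001212 S between n7,n4
  Y(C1) = 0.000 S between n1,n6
  I1: injects 0.00198 A into n6 (from n3)
  Y(R2) = 0.002924 S between n5,n6
  L1: short n4↔n7 (DC inductor)
  Y(R3) = 0.1661 S between n4,n5
  L2: short n5↔n0 (DC inductor)
  L3: short n2↔n0 (DC inductor)
  Y(R4) = 0.006667 S between n5,n7
  Y(R5) = 0.4926 S between n7,n1
  Y(R6) = 0.001845 S between n2,n4
  Y(R7) = 0.1603 S between n5,n7
  Y(R8) = 0.2174 S between n7,n3
  Y(R9) = 0.0003344 S between n2,n3
  L4: short n2↔n1 (DC inductor)
  Y(R10) = 0.06667 S between n6,n4
  Y(C2) = 0.000 S between n5,n3
  L5: short n4↔n6 (DC inductor)
  Y(R11) = 0.0005181 S between n3,n4
  Y(C3) = 0.000 S between n4,n7
  V1: constraint V(n3)−V(n2) = 8.39
Assemble and solve the 13×13 MNA system:
  V(n1)=0.000  V(n2)=0.000  V(n3)=8.390  V(n4)=1.746  V(n5)=0.000  V(n6)=1.746  V(n7)=1.746
  i(L1)=-0.2929  i(L2)=0.5865  i(L3)=-0.5865  i(L4)=-0.8600  i(L5)=0.003125  i(V1)=-1.453

0.01164 A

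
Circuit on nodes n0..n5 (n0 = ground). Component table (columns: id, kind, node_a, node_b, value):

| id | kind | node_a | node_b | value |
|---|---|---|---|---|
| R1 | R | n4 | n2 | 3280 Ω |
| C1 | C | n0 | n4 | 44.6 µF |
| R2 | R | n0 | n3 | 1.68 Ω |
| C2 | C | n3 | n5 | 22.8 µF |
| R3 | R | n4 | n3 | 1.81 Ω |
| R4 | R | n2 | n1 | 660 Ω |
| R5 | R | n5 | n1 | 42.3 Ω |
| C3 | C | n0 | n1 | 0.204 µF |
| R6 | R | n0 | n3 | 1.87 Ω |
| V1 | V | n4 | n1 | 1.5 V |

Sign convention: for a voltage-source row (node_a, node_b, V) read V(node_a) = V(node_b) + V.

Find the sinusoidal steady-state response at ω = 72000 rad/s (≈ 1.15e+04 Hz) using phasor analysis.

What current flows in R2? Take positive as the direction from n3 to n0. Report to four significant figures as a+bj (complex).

MNA unknowns: 5 node voltages V₁..V_5 plus 1 source current (V1)
R1: Y=0.0003049+0.000j on G[4,2]
C1: Y=0.000+3.211j on G[0,4]
R2: Y=0.5952+0.000j on G[0,3]
C2: Y=0.000+1.642j on G[3,5]
R3: Y=0.5525+0.000j on G[4,3]
R4: Y=0.001515+0.000j on G[2,1]
R5: Y=0.02364+0.000j on G[5,1]
C3: Y=0.000+0.01469j on G[0,1]
R6: Y=0.5348+0.000j on G[0,3]
V1: row V4−V1=1.5, i_V1 at 4,1
solve → V1=-1.492-0.006370j, V2=-1.241-0.006370j, V3=-0.01818-0.002445j, V4=0.007686-0.006370j, V5=-0.01855+0.01878j
aux → i_V1=-0.03513-0.02251j

-0.01082-0.001455j A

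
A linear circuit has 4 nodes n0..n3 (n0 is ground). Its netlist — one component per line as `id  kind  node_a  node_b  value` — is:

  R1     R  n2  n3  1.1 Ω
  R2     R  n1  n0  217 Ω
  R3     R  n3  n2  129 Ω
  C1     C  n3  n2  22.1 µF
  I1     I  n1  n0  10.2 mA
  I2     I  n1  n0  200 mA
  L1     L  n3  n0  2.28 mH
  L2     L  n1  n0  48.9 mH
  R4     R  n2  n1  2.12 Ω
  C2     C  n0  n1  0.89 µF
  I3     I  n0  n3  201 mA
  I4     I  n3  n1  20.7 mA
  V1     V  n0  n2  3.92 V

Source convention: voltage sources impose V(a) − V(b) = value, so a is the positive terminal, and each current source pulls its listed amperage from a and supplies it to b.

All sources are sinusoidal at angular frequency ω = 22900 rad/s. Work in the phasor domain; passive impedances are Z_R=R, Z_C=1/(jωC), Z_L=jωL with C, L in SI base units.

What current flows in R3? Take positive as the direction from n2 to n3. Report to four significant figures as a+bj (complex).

Element admittances at ω=22900 rad/s:
  Y(R1) = 0.9091+0.000j S between n2,n3
  Y(R2) = 0.004608+0.000j S between n1,n0
  Y(R3) = 0.007752+0.000j S between n3,n2
  Y(C1) = 0.000+0.5061j S between n3,n2
  I1: injects 0.0102 A into n0 (from n1)
  I2: injects 0.2 A into n0 (from n1)
  Y(L1) = 0.000-0.01915j S between n3,n0
  Y(L2) = 0.000-0.0008930j S between n1,n0
  Y(R4) = 0.4717+0.000j S between n2,n1
  Y(C2) = 0.000+0.02038j S between n0,n1
  I3: injects 0.201 A into n3 (from n0)
  I4: injects 0.0207 A into n1 (from n3)
  V1: constraint V(n0)−V(n2) = 3.92
Assemble and solve the 4×4 MNA system:
  V(n1)=-4.273+0.1748j  V(n2)=-3.920+0.000j  V(n3)=-3.801-0.1453j
  i(V1)=-0.01668-0.009672j

-0.0009261+0.001127j A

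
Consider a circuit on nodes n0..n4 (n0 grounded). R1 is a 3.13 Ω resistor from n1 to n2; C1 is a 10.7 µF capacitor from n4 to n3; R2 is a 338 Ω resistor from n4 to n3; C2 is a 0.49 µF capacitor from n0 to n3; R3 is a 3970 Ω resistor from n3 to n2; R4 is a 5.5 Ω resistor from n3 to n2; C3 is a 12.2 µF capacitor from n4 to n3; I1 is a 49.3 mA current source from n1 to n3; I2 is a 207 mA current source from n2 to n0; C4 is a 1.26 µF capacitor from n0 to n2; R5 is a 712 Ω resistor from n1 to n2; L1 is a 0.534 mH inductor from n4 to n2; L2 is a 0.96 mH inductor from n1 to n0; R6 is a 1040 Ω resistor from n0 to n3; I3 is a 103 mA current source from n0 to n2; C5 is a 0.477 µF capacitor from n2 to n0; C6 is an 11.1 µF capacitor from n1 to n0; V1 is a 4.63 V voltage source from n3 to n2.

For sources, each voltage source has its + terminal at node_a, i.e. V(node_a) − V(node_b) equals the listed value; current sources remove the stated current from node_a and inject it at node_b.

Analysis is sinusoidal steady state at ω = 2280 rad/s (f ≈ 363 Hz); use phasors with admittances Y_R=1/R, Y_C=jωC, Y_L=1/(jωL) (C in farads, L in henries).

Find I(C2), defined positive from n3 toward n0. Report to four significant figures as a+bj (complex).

0.0002978+0.004973j A

Element admittances at ω=2280 rad/s:
  Y(R1) = 0.3195+0.000j S between n1,n2
  Y(C1) = 0.000+0.02440j S between n4,n3
  Y(R2) = 0.002959+0.000j S between n4,n3
  Y(C2) = 0.000+0.001117j S between n0,n3
  Y(R3) = 0.0002519+0.000j S between n3,n2
  Y(R4) = 0.1818+0.000j S between n3,n2
  Y(C3) = 0.000+0.02782j S between n4,n3
  I1: injects 0.0493 A into n3 (from n1)
  I2: injects 0.207 A into n0 (from n2)
  Y(C4) = 0.000+0.002873j S between n0,n2
  Y(R5) = 0.001404+0.000j S between n1,n2
  Y(L1) = 0.000-0.8213j S between n4,n2
  Y(L2) = 0.000-0.4569j S between n1,n0
  Y(R6) = 0.0009615+0.000j S between n0,n3
  I3: injects 0.103 A into n2 (from n0)
  Y(C5) = 0.000+0.001088j S between n2,n0
  Y(C6) = 0.000+0.02531j S between n1,n0
  V1: constraint V(n3)−V(n2) = 4.63
Assemble and solve the 5×5 MNA system:
  V(n1)=0.009289-0.2540j  V(n2)=-0.1787-0.2665j  V(n3)=4.451-0.2665j  V(n4)=-0.4930-0.2475j
  i(V1)=-0.8139-0.2628j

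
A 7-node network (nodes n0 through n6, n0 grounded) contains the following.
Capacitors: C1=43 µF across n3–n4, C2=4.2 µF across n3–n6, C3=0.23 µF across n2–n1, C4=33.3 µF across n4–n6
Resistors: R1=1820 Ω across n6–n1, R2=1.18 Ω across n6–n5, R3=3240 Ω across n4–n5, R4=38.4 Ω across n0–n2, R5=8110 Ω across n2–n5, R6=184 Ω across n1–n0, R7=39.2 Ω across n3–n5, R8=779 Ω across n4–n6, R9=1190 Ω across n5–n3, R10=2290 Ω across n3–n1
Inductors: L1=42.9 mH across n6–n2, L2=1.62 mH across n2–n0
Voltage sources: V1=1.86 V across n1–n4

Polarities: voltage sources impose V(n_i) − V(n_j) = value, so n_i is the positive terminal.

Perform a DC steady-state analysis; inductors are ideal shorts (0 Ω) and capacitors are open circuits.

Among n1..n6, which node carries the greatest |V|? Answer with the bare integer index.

MNA unknowns: 6 node voltages V₁..V_6 plus 3 source currents (L1, L2, V1)
C1: Y=0.000 on G[3,4]
R1: Y=0.0005495 on G[6,1]
C2: Y=0.000 on G[3,6]
R2: Y=0.8475 on G[6,5]
R3: Y=0.0003086 on G[4,5]
R4: Y=0.02604 on G[0,2]
C3: Y=0.000 on G[2,1]
R5: Y=0.0001233 on G[2,5]
R6: Y=0.005435 on G[1,0]
L1: row V6−V2=0, i_L1 at 6,2
L2: row V2−V0=0, i_L2 at 2,0
R7: Y=0.02551 on G[3,5]
R8: Y=0.001284 on G[4,6]
C4: Y=0.000 on G[4,6]
R9: Y=0.0008403 on G[5,3]
R10: Y=0.0004367 on G[3,1]
V1: row V1−V4=1.86, i_V1 at 1,4
solve → V1=0.3699, V2=0.000, V3=0.005681, V4=-1.490, V5=-0.0003548, V6=0.000
aux → i_L1=-0.002010, i_L2=-0.002010, i_V1=-0.002373

4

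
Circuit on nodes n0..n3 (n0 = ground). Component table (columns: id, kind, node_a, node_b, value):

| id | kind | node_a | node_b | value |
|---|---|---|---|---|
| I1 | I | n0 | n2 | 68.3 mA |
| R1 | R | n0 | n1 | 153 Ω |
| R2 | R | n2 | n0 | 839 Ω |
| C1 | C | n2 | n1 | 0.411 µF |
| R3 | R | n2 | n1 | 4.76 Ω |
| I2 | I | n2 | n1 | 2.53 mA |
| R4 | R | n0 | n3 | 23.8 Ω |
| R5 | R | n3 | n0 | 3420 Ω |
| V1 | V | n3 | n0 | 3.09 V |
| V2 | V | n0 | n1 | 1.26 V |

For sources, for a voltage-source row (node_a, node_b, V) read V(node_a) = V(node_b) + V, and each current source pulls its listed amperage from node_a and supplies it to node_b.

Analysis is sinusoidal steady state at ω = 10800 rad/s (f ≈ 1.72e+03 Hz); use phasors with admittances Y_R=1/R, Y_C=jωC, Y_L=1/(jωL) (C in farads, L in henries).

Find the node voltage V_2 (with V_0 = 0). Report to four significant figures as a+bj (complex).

Apply KCL at each of the 3 non-ground nodes and solve the resulting linear system.
Node n1: branches {R1, C1, R3, I2, V2} → V_1 = -1.260+0.000j
Node n2: branches {I1, R2, C1, R3, I2} → V_2 = -0.9417-0.006687j
Node n3: branches {R4, R5, V1} → V_3 = 3.090+0.000j
Source currents: i(V1)=-0.1307+0.000j, i(V2)=-0.07766-7.970e-06j

-0.9417-0.006687j V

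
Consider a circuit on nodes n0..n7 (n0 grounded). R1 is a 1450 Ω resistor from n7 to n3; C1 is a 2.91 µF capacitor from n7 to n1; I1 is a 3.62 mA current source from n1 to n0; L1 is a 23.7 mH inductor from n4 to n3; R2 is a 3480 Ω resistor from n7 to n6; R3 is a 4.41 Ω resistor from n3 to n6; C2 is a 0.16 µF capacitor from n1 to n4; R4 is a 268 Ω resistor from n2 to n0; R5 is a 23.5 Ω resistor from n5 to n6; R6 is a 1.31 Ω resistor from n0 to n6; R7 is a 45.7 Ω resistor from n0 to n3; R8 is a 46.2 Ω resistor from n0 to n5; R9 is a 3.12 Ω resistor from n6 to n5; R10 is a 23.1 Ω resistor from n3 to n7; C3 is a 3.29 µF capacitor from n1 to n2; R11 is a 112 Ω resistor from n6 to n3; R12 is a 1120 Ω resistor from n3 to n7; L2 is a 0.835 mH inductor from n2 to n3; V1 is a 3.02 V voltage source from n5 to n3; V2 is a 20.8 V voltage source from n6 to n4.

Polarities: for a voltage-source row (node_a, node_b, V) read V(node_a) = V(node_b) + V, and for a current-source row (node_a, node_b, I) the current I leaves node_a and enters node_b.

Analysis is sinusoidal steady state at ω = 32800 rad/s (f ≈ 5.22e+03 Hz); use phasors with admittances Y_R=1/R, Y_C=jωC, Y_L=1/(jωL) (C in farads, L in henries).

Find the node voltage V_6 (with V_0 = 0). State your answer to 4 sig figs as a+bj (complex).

0.01315+0.01625j V

Apply KCL at each of the 7 non-ground nodes and solve the resulting linear system.
Node n1: branches {C1, I1, C2, C3} → V_1 = -0.7008-1.477j
Node n2: branches {R4, C3, L2} → V_2 = -0.01749-2.183j
Node n3: branches {R1, L1, R3, R7, R10, R11, R12, L2, V1} → V_3 = -1.814-0.09792j
Node n4: branches {L1, C2, V2} → V_4 = -20.79+0.01625j
Node n5: branches {R5, R8, R9, V1} → V_5 = 1.206-0.09792j
Node n6: branches {R2, R3, R5, R6, R9, R11, V2} → V_6 = 0.01315+0.01625j
Node n7: branches {R1, C1, R2, R10, R12} → V_7 = -0.3690-0.7985j
Source currents: i(V1)=-0.4592+0.04357j, i(V2)=-0.007688-0.08100j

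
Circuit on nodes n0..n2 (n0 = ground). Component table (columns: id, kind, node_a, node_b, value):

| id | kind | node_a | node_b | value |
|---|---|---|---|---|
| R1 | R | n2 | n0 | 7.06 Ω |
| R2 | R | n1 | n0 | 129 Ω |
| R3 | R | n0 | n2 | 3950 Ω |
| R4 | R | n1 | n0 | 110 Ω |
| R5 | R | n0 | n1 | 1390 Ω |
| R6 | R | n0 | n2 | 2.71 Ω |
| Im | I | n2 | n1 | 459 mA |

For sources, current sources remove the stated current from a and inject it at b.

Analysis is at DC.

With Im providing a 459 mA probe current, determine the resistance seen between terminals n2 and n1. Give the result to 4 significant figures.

R_eq = 58.90 Ω

Apply KCL at each of the 2 non-ground nodes and solve the resulting linear system.
Node n1: branches {R2, R4, R5, Im} → V_1 = 26.14
Node n2: branches {R1, R3, R6, Im} → V_2 = -0.8984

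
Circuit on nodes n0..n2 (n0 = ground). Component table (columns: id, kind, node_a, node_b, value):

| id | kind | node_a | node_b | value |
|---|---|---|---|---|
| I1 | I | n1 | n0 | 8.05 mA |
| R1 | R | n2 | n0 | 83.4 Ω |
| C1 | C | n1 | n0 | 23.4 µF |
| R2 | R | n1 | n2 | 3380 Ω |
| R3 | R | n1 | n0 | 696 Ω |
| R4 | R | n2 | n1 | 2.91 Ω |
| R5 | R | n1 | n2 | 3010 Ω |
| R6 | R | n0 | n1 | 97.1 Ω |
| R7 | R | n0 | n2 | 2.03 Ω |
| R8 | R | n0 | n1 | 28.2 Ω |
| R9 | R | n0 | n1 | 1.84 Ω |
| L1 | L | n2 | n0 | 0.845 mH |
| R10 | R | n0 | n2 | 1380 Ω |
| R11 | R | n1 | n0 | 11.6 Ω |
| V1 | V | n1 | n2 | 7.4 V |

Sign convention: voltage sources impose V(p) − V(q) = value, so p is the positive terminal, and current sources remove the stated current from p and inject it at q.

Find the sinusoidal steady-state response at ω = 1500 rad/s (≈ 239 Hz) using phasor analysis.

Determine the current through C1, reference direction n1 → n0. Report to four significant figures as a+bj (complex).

0.07301+0.1573j A

MNA unknowns: 2 node voltages V₁..V_2 plus 1 source current (V1)
I1: z[1]−=0.00805, z[0]+=0.00805
R1: Y=0.01199+0.000j on G[2,0]
C1: Y=0.000+0.03510j on G[1,0]
R2: Y=0.0002959+0.000j on G[1,2]
R3: Y=0.001437+0.000j on G[1,0]
R4: Y=0.3436+0.000j on G[2,1]
R5: Y=0.0003322+0.000j on G[1,2]
R6: Y=0.01030+0.000j on G[0,1]
R7: Y=0.4926+0.000j on G[0,2]
R8: Y=0.03546+0.000j on G[0,1]
R9: Y=0.5435+0.000j on G[0,1]
L1: Y=0.000-0.7890j on G[2,0]
R10: Y=0.0007246+0.000j on G[0,2]
R11: Y=0.08621+0.000j on G[1,0]
V1: row V1−V2=7.4, i_V1 at 1,2
solve → V1=4.483-2.080j, V2=-2.917-2.080j
aux → i_V1=-5.663+1.251j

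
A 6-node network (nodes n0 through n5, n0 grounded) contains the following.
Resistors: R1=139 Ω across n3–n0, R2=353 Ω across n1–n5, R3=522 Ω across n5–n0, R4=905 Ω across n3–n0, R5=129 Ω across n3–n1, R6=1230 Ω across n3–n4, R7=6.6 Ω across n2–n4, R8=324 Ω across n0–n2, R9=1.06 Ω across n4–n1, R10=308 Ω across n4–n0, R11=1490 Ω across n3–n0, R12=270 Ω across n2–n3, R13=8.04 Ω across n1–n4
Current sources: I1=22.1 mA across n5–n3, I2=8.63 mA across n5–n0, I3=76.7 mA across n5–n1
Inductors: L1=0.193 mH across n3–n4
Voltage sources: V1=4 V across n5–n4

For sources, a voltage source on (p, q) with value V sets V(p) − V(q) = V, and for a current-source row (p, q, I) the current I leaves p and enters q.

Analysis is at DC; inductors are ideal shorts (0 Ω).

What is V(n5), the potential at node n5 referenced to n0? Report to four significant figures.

Apply KCL at each of the 5 non-ground nodes and solve the resulting linear system.
Node n1: branches {R2, R5, R9, I3, R13} → V_1 = -0.8679
Node n2: branches {R7, R8, R12} → V_2 = -0.9310
Node n3: branches {R1, I1, R4, R5, R6, L1, R11, R12} → V_3 = -0.9495
Node n4: branches {R6, R7, R9, L1, R10, R13, V1} → V_4 = -0.9495
Node n5: branches {R2, I1, R3, I2, I3, V1} → V_5 = 3.050
Source currents: i(L1)=0.03132, i(V1)=-0.1244

3.050 V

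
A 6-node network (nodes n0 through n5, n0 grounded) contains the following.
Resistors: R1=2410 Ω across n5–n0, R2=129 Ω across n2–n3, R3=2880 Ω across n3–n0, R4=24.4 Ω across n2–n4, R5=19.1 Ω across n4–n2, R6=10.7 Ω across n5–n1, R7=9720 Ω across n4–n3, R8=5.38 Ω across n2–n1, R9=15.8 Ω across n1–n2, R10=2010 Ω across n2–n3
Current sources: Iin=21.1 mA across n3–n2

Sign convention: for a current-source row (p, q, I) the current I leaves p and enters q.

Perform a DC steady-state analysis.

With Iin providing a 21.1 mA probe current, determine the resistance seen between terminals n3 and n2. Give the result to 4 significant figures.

Apply KCL at each of the 5 non-ground nodes and solve the resulting linear system.
Node n1: branches {R6, R8, R9} → V_1 = 1.127
Node n2: branches {R2, R4, R5, R8, R9, R10, Iin} → V_2 = 1.129
Node n3: branches {R2, R3, R7, R10, Iin} → V_3 = -1.341
Node n4: branches {R4, R5, R7} → V_4 = 1.127
Node n5: branches {R1, R6} → V_5 = 1.122

R_eq = 117.1 Ω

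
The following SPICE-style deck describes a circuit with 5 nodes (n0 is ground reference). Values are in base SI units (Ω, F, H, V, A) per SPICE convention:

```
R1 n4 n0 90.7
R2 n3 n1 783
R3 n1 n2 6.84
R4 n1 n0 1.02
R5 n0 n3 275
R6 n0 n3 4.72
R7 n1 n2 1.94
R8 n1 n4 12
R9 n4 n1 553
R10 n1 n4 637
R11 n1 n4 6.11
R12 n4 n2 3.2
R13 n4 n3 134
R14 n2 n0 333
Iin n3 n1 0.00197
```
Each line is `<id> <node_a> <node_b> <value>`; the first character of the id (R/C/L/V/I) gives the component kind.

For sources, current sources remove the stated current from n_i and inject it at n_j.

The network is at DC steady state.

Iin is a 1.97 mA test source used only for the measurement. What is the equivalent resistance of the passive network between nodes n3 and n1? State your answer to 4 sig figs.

MNA unknowns: 4 node voltages V₁..V_4
R1: Y=0.01103 on G[4,0]
R2: Y=0.001277 on G[3,1]
R3: Y=0.1462 on G[1,2]
R4: Y=0.9804 on G[1,0]
R5: Y=0.003636 on G[0,3]
R6: Y=0.2119 on G[0,3]
R7: Y=0.5155 on G[1,2]
R8: Y=0.08333 on G[1,4]
R9: Y=0.001808 on G[4,1]
R10: Y=0.001570 on G[1,4]
R11: Y=0.1637 on G[1,4]
R12: Y=0.3125 on G[4,2]
R13: Y=0.007463 on G[4,3]
R14: Y=0.003003 on G[2,0]
Iin: z[3]−=0.00197, z[1]+=0.00197
solve → V1=0.001892, V2=0.001818, V3=-0.008719, V4=0.001680

R_eq = 5.386 Ω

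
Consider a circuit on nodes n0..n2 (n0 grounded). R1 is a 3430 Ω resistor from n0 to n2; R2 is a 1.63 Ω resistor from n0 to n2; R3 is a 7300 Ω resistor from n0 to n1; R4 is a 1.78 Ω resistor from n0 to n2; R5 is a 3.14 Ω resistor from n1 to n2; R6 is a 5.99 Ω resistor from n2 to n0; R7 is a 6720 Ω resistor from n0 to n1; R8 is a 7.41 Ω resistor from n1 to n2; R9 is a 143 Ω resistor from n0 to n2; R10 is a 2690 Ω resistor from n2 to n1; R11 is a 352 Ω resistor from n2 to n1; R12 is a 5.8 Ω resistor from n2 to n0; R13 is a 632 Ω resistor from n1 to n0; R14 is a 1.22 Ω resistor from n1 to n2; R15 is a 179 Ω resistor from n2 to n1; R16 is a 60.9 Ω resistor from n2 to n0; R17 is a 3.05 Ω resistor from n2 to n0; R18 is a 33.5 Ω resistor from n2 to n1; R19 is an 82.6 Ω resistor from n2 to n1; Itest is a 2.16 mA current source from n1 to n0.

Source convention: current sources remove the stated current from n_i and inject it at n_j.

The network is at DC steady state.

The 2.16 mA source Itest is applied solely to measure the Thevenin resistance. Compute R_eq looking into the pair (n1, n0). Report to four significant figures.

Element admittances at DC:
  Y(R1) = 0.0002915 S between n0,n2
  Y(R2) = 0.6135 S between n0,n2
  Y(R3) = 0.0001370 S between n0,n1
  Y(R4) = 0.5618 S between n0,n2
  Y(R5) = 0.3185 S between n1,n2
  Y(R6) = 0.1669 S between n2,n0
  Y(R7) = 0.0001488 S between n0,n1
  Y(R8) = 0.1350 S between n1,n2
  Y(R9) = 0.006993 S between n0,n2
  Y(R10) = 0.0003717 S between n2,n1
  Y(R11) = 0.002841 S between n2,n1
  Y(R12) = 0.1724 S between n2,n0
  Y(R13) = 0.001582 S between n1,n0
  Y(R14) = 0.8197 S between n1,n2
  Y(R15) = 0.005587 S between n2,n1
  Y(R16) = 0.01642 S between n2,n0
  Y(R17) = 0.3279 S between n2,n0
  Y(R18) = 0.02985 S between n2,n1
  Y(R19) = 0.01211 S between n2,n1
  Itest: injects 0.00216 A into n0 (from n1)
Assemble and solve the 2×2 MNA system:
  V(n1)=-0.002782  V(n2)=-0.001155

R_eq = 1.288 Ω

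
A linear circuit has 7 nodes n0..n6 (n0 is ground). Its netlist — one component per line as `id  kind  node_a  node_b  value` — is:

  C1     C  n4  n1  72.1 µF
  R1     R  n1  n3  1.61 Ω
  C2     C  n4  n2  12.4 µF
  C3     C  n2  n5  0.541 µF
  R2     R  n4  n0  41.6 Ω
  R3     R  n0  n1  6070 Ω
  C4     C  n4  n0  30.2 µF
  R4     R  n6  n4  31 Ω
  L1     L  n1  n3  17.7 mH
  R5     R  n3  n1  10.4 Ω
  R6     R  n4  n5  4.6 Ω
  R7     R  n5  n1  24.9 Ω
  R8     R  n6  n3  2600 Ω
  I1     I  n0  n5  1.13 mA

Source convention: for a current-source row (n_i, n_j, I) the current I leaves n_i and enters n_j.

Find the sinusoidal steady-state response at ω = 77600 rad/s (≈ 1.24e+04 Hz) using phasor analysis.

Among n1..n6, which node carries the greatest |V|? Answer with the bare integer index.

MNA unknowns: 6 node voltages V₁..V_6
C1: Y=0.000+5.595j on G[4,1]
R1: Y=0.6211+0.000j on G[1,3]
C2: Y=0.000+0.9622j on G[4,2]
C3: Y=0.000+0.04198j on G[2,5]
R2: Y=0.02404+0.000j on G[4,0]
R3: Y=0.0001647+0.000j on G[0,1]
C4: Y=0.000+2.344j on G[4,0]
R4: Y=0.03226+0.000j on G[6,4]
L1: Y=0.000-0.0007281j on G[1,3]
R5: Y=0.09615+0.000j on G[3,1]
R6: Y=0.2174+0.000j on G[4,5]
R7: Y=0.04016+0.000j on G[5,1]
R8: Y=0.0003846+0.000j on G[6,3]
I1: z[0]−=0.00113, z[5]+=0.00113
solve → V1=3.849e-07-0.0005129j, V2=0.0001840-0.0005103j, V3=3.873e-07-0.0005129j, V4=4.981e-06-0.0004821j, V5=0.004287-0.001156j, V6=4.927e-06-0.0004825j

5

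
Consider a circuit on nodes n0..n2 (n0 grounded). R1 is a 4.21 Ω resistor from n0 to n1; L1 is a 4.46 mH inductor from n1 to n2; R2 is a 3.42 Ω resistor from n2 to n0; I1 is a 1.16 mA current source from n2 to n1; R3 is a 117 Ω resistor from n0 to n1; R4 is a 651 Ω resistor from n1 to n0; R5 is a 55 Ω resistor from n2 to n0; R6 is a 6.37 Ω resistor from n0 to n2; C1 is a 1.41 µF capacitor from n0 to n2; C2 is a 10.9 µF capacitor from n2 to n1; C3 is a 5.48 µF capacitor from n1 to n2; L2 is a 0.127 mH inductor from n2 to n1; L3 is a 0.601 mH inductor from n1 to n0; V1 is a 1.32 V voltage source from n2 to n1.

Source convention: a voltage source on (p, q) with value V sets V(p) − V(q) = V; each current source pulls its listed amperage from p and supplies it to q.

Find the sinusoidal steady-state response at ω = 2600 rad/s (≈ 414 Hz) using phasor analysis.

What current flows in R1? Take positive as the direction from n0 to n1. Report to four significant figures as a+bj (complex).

Apply KCL at each of the 2 non-ground nodes and solve the resulting linear system.
Node n1: branches {R1, L1, I1, R3, R4, C2, C3, L2, L3, V1} → V_1 = -0.4783-0.4323j
Node n2: branches {L1, R2, I1, R5, R6, C1, C2, C3, L2, V1} → V_2 = 0.8417-0.4323j
Source currents: i(V1)=-0.3963+4.254j

0.1136+0.1027j A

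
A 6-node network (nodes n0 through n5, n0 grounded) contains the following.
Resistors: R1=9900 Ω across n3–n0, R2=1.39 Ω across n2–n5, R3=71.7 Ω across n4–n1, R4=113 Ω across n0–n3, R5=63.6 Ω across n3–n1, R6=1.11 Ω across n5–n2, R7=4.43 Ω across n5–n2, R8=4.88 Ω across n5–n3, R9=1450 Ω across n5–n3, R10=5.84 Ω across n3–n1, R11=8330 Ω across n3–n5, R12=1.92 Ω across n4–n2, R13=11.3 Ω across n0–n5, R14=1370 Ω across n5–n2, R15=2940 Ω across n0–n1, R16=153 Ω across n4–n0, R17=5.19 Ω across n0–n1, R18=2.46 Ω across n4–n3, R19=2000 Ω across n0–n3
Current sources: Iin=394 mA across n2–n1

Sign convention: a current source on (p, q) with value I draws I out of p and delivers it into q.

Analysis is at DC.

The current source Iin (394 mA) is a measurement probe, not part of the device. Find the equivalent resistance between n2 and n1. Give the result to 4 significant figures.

R_eq = 5.072 Ω

Apply KCL at each of the 5 non-ground nodes and solve the resulting linear system.
Node n1: branches {R3, R5, R10, R15, R17, Iin} → V_1 = 0.6372
Node n2: branches {R2, R6, R7, R12, R14, Iin} → V_2 = -1.361
Node n3: branches {R1, R4, R5, R8, R9, R10, R11, R18, R19} → V_3 = -0.6877
Node n4: branches {R3, R12, R16, R18} → V_4 = -1.033
Node n5: branches {R2, R6, R7, R8, R9, R11, R13, R14} → V_5 = -1.240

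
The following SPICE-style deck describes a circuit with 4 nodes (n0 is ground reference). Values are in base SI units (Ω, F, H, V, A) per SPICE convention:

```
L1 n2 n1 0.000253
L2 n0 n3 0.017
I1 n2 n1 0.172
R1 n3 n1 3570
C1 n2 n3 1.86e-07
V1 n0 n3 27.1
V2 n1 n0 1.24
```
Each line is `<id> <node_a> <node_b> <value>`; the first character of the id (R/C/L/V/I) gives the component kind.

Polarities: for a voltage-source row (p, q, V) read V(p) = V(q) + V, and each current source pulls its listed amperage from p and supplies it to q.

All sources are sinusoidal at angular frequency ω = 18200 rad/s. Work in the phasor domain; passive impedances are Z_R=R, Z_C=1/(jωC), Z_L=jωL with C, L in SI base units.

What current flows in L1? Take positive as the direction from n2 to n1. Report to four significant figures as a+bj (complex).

-0.1747-0.09746j A

MNA unknowns: 3 node voltages V₁..V_3 plus 2 source currents (V1, V2)
L1: Y=0.000-0.2172j on G[2,1]
L2: Y=0.000-0.003232j on G[0,3]
I1: z[2]−=0.172, z[1]+=0.172
R1: Y=0.0002801+0.000j on G[3,1]
C1: Y=0.000+0.003385j on G[2,3]
V1: row V0−V3=27.1, i_V1 at 0,3
V2: row V1−V0=1.24, i_V2 at 1,0
solve → V1=1.240+0.000j, V2=1.689-0.8045j, V3=-27.10+0.000j
aux → i_V1=-0.01066-0.009867j, i_V2=-0.01066-0.09746j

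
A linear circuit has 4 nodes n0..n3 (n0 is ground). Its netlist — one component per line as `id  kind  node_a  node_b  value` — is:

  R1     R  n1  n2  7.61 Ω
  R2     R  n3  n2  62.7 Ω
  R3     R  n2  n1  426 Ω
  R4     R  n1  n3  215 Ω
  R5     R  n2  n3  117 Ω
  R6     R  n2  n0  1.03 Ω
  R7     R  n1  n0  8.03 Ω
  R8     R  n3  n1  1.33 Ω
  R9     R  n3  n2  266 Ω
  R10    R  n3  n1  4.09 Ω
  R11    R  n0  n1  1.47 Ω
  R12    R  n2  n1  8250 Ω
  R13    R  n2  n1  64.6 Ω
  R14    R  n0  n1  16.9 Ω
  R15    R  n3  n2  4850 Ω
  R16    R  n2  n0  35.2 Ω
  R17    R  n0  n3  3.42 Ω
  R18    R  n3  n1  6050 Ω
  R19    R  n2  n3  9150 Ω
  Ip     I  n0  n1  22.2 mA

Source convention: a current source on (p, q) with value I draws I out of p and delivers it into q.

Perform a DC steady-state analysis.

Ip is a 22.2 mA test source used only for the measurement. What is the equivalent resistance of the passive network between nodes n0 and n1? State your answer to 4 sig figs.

Element admittances at DC:
  Y(R1) = 0.1314 S between n1,n2
  Y(R2) = 0.01595 S between n3,n2
  Y(R3) = 0.002347 S between n2,n1
  Y(R4) = 0.004651 S between n1,n3
  Y(R5) = 0.008547 S between n2,n3
  Y(R6) = 0.9709 S between n2,n0
  Y(R7) = 0.1245 S between n1,n0
  Y(R8) = 0.7519 S between n3,n1
  Y(R9) = 0.003759 S between n3,n2
  Y(R10) = 0.2445 S between n3,n1
  Y(R11) = 0.6803 S between n0,n1
  Y(R12) = 0.0001212 S between n2,n1
  Y(R13) = 0.01548 S between n2,n1
  Y(R14) = 0.05917 S between n0,n1
  Y(R15) = 0.0002062 S between n3,n2
  Y(R16) = 0.02841 S between n2,n0
  Y(R17) = 0.2924 S between n0,n3
  Y(R18) = 0.0001653 S between n3,n1
  Y(R19) = 0.0001093 S between n2,n3
  Ip: injects 0.0222 A into n1 (from n0)
Assemble and solve the 3×3 MNA system:
  V(n1)=0.01803  V(n2)=0.002620  V(n3)=0.01371

R_eq = 0.8120 Ω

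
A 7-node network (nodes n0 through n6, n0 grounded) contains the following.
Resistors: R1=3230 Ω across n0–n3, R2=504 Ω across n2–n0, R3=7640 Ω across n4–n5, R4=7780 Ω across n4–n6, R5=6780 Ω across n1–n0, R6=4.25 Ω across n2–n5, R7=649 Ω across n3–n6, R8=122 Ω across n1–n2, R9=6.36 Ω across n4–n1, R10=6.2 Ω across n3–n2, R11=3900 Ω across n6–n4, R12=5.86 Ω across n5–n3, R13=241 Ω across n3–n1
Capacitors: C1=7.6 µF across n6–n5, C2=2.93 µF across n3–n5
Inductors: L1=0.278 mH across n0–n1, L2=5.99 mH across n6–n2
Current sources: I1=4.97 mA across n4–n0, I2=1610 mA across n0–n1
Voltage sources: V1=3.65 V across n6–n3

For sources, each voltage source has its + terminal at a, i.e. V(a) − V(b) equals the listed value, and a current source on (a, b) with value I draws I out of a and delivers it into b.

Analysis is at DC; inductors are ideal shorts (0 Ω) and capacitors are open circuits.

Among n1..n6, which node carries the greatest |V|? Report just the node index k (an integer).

Element admittances at DC:
  Y(R1) = 0.0003096 S between n0,n3
  Y(R2) = 0.001984 S between n2,n0
  Y(R3) = 0.0001309 S between n4,n5
  Y(C1) = 0.000 S between n6,n5
  Y(R4) = 0.0001285 S between n4,n6
  Y(R5) = 0.0001475 S between n1,n0
  Y(R6) = 0.2353 S between n2,n5
  Y(R7) = 0.001541 S between n3,n6
  Y(R8) = 0.008197 S between n1,n2
  Y(R9) = 0.1572 S between n4,n1
  L1: short n0↔n1 (DC inductor)
  Y(R10) = 0.1613 S between n3,n2
  Y(R11) = 0.0002564 S between n6,n4
  L2: short n6↔n2 (DC inductor)
  Y(C2) = 0.000 S between n3,n5
  I1: injects 0.00497 A into n0 (from n4)
  Y(R12) = 0.1706 S between n5,n3
  Y(R13) = 0.004149 S between n3,n1
  I2: injects 1.61 A into n1 (from n0)
  V1: constraint V(n6)−V(n3) = 3.65
Assemble and solve the 9×9 MNA system:
  V(n1)=0.000  V(n2)=1.086  V(n3)=-2.564  V(n4)=-0.02923  V(n5)=-0.4481  V(n6)=1.086
  i(L1)=-1.604  i(L2)=0.9608  i(V1)=-0.9668

3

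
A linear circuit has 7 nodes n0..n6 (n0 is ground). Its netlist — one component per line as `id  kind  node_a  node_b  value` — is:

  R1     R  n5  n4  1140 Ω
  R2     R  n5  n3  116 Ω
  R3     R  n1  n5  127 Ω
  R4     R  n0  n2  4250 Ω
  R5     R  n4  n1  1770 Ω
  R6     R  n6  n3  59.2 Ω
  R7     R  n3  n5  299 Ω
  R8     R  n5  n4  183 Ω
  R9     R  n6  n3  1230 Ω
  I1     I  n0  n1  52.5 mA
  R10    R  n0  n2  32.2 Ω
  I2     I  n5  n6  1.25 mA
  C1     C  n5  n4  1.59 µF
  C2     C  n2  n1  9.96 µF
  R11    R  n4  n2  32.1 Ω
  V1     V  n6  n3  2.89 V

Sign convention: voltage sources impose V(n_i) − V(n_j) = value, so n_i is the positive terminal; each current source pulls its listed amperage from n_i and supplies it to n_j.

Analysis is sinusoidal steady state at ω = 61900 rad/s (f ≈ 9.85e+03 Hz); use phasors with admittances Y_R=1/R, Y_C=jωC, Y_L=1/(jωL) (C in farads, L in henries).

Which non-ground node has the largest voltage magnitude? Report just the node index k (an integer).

6

MNA unknowns: 6 node voltages V₁..V_6 plus 1 source current (V1)
R1: Y=0.0008772+0.000j on G[5,4]
R2: Y=0.008621+0.000j on G[5,3]
R3: Y=0.007874+0.000j on G[1,5]
R4: Y=0.0002353+0.000j on G[0,2]
R5: Y=0.0005650+0.000j on G[4,1]
R6: Y=0.01689+0.000j on G[6,3]
R7: Y=0.003344+0.000j on G[3,5]
R8: Y=0.005464+0.000j on G[5,4]
R9: Y=0.0008130+0.000j on G[6,3]
I1: z[0]−=0.0525, z[1]+=0.0525
R10: Y=0.03106+0.000j on G[0,2]
I2: z[5]−=0.00125, z[6]+=0.00125
C1: Y=0.000+0.09842j on G[5,4]
C2: Y=0.000+0.6165j on G[2,1]
R11: Y=0.03115+0.000j on G[4,2]
V1: row V6−V3=2.89, i_V1 at 6,3
solve → V1=1.679-0.08509j, V2=1.678+0.000j, V3=1.778-0.01873j, V4=1.679-0.01799j, V5=1.674-0.01873j, V6=4.668-0.01873j
aux → i_V1=-0.04992+0.000j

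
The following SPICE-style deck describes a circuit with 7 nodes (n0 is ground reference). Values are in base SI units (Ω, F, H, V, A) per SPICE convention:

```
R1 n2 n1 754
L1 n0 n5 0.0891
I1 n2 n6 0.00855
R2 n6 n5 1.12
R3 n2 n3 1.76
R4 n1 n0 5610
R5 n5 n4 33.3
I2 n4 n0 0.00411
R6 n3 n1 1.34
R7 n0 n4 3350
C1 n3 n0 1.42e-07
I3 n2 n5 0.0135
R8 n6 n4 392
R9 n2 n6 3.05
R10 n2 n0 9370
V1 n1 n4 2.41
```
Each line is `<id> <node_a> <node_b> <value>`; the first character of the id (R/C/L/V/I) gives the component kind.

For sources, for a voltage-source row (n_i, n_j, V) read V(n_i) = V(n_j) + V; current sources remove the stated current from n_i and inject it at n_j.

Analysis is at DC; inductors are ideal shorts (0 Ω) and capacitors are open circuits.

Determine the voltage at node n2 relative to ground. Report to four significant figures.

MNA unknowns: 6 node voltages V₁..V_6 plus 2 source currents (L1, V1)
R1: Y=0.001326 on G[2,1]
L1: row V0−V5=0, i_L1 at 0,5
I1: z[2]−=0.00855, z[6]+=0.00855
R2: Y=0.8929 on G[6,5]
R3: Y=0.5682 on G[2,3]
R4: Y=0.0001783 on G[1,0]
R5: Y=0.03003 on G[5,4]
I2: z[4]−=0.00411, z[0]+=0.00411
R6: Y=0.7463 on G[3,1]
R7: Y=0.0002985 on G[0,4]
C1: Y=0.000 on G[3,0]
I3: z[2]−=0.0135, z[5]+=0.0135
R8: Y=0.002551 on G[6,4]
R9: Y=0.3279 on G[2,6]
R10: Y=0.0001067 on G[2,0]
V1: row V1−V4=2.41, i_V1 at 1,4
solve → V1=0.3692, V2=0.1745, V3=0.2850, V4=-2.041, V5=0.000, V6=0.04951
aux → i_L1=0.003585, i_V1=-0.06312

0.1745 V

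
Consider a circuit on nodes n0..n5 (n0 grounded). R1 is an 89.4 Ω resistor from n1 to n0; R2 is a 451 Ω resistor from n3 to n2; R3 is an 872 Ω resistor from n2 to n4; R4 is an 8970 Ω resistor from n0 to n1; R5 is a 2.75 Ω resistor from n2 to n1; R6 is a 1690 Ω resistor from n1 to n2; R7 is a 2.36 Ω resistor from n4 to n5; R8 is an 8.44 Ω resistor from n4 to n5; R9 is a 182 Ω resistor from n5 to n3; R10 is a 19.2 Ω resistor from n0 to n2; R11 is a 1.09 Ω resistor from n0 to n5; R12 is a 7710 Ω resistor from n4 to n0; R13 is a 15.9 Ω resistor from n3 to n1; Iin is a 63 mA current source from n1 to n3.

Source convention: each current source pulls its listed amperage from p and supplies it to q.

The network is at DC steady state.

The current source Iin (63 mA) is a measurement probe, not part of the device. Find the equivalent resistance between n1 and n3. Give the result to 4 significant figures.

MNA unknowns: 5 node voltages V₁..V_5
R1: Y=0.01119 on G[1,0]
R2: Y=0.002217 on G[3,2]
R3: Y=0.001147 on G[2,4]
R4: Y=0.0001115 on G[0,1]
R5: Y=0.3636 on G[2,1]
R6: Y=0.0005917 on G[1,2]
R7: Y=0.4237 on G[4,5]
R8: Y=0.1185 on G[4,5]
R9: Y=0.005495 on G[5,3]
R10: Y=0.05208 on G[0,2]
R11: Y=0.9174 on G[0,5]
R12: Y=0.0001297 on G[4,0]
R13: Y=0.06289 on G[3,1]
Iin: z[1]−=0.063, z[3]+=0.063
solve → V1=-0.08162, V2=-0.06651, V3=0.8179, V4=0.004628, V5=0.004780

R_eq = 14.28 Ω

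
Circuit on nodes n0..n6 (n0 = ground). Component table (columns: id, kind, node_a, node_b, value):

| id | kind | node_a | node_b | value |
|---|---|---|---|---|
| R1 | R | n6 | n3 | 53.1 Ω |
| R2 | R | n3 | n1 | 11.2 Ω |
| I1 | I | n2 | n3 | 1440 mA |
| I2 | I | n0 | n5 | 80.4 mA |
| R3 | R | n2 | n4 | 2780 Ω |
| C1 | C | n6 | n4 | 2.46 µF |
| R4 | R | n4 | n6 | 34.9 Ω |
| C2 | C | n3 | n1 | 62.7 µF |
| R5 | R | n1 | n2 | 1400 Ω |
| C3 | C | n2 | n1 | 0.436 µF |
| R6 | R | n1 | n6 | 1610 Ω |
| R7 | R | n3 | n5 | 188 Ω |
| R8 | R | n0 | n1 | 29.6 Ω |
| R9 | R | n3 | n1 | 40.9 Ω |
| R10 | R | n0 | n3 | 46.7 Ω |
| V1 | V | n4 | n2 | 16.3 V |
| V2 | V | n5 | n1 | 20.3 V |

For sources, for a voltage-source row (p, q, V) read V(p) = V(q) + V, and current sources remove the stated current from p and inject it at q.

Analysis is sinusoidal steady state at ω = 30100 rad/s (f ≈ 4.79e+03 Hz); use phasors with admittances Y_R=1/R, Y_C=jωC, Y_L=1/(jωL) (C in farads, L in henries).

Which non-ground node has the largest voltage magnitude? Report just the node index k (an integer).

Apply KCL at each of the 6 non-ground nodes and solve the resulting linear system.
Node n1: branches {R2, C2, R5, C3, R6, R8, R9, V2} → V_1 = 1.315+0.1429j
Node n2: branches {I1, R3, R5, C3, V1} → V_2 = -51.55+46.14j
Node n3: branches {R1, R2, I1, C2, R7, R9, R10} → V_3 = 1.680-0.2255j
Node n4: branches {R3, C1, R4, V1} → V_4 = -35.25+46.14j
Node n5: branches {I2, R7, V2} → V_5 = 21.62+0.1429j
Node n6: branches {R1, C1, R4, R6} → V_6 = -39.38+33.76j
Source currents: i(V1)=0.7927-0.6609j, i(V2)=-0.02564-0.001960j

2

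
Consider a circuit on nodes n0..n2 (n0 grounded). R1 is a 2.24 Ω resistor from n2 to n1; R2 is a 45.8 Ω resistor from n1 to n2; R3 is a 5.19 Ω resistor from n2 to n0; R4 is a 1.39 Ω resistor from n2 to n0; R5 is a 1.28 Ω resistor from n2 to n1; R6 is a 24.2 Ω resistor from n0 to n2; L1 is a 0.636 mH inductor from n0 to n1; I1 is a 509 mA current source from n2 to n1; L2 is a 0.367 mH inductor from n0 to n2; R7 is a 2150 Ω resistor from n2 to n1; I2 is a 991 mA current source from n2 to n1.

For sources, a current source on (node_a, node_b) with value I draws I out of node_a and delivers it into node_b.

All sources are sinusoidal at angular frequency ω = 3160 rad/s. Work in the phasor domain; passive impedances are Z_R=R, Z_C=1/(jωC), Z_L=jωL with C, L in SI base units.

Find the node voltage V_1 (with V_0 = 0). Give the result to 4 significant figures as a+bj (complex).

Element admittances at ω=3160 rad/s:
  Y(R1) = 0.4464+0.000j S between n2,n1
  Y(R2) = 0.02183+0.000j S between n1,n2
  Y(R3) = 0.1927+0.000j S between n2,n0
  Y(R4) = 0.7194+0.000j S between n2,n0
  Y(R5) = 0.7812+0.000j S between n2,n1
  Y(R6) = 0.04132+0.000j S between n0,n2
  Y(L1) = 0.000-0.4976j S between n0,n1
  I1: injects 0.509 A into n1 (from n2)
  Y(L2) = 0.000-0.8623j S between n0,n2
  Y(R7) = 0.0004651+0.000j S between n2,n1
  I2: injects 0.991 A into n1 (from n2)
Assemble and solve the 2×2 MNA system:
  V(n1)=0.7352+0.3999j  V(n2)=-0.3057+0.1072j

0.7352+0.3999j V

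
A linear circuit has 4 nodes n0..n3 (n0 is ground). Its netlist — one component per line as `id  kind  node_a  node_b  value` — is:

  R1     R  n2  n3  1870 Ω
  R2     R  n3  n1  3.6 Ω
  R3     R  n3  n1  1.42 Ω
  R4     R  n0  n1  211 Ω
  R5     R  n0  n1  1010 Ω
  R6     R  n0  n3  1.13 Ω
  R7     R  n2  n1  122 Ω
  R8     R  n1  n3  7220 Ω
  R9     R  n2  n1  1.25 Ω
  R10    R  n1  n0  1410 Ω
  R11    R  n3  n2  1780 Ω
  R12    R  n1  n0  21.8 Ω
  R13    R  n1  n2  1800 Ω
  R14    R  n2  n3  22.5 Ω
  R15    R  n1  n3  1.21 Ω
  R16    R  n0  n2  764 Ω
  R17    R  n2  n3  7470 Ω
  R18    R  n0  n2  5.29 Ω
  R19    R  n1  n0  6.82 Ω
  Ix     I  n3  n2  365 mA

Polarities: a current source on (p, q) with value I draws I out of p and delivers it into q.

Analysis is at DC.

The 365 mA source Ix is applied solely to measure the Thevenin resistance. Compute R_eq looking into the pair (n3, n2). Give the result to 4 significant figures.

Element admittances at DC:
  Y(R1) = 0.0005348 S between n2,n3
  Y(R2) = 0.2778 S between n3,n1
  Y(R3) = 0.7042 S between n3,n1
  Y(R4) = 0.004739 S between n0,n1
  Y(R5) = 0.0009901 S between n0,n1
  Y(R6) = 0.8850 S between n0,n3
  Y(R7) = 0.008197 S between n2,n1
  Y(R8) = 0.0001385 S between n1,n3
  Y(R9) = 0.8000 S between n2,n1
  Y(R10) = 0.0007092 S between n1,n0
  Y(R11) = 0.0005618 S between n3,n2
  Y(R12) = 0.04587 S between n1,n0
  Y(R13) = 0.0005556 S between n1,n2
  Y(R14) = 0.04444 S between n2,n3
  Y(R15) = 0.8264 S between n1,n3
  Y(R16) = 0.001309 S between n0,n2
  Y(R17) = 0.0001339 S between n2,n3
  Y(R18) = 0.1890 S between n0,n2
  Y(R19) = 0.1466 S between n1,n0
  Ix: injects 0.365 A into n2 (from n3)
Assemble and solve the 3×3 MNA system:
  V(n1)=0.05001  V(n2)=0.3840  V(n3)=-0.09383

R_eq = 1.309 Ω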